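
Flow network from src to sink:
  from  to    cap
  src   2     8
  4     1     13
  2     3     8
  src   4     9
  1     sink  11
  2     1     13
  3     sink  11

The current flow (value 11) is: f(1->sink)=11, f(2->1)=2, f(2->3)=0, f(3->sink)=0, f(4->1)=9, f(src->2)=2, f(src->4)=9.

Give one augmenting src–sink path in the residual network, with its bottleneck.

src->2->3->sink, bottleneck 6

Residual along src->2->3->sink: src->2: 6, 2->3: 8, 3->sink: 11.
Bottleneck = min = 6.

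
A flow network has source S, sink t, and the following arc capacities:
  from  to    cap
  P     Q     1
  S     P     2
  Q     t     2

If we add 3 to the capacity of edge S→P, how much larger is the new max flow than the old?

0

Original max flow = 1.
Edge S→P does not cross the min cut (source side {P, S}), so extra capacity there cannot help.
New max flow = 1. Increase = 0.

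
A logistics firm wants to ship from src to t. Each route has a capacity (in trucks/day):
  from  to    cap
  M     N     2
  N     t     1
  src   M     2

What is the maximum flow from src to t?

Augment src->M->N->t: bottleneck 1. Total 1.
No augmenting path remains in the residual graph.

1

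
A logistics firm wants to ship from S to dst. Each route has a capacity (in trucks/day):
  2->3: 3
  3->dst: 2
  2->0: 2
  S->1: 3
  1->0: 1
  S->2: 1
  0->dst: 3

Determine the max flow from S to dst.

2

Augment S->2->3->dst: bottleneck 1. Total 1.
Augment S->1->0->dst: bottleneck 1. Total 2.
No augmenting path remains in the residual graph.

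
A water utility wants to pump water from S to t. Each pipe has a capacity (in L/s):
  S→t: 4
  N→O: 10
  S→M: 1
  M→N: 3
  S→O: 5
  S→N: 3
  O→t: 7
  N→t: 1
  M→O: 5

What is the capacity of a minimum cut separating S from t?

12

Max flow = 12 (via 5 augmenting paths).
In the residual at optimum, the set reachable from S is {M, N, O, S}.
Cut edges: S→t (cap 4), N→t (cap 1), O→t (cap 7). Sum = 12.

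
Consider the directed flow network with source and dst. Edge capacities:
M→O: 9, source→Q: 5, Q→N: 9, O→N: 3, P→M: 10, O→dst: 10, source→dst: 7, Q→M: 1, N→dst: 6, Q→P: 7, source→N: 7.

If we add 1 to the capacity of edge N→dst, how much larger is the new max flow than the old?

1

Original max flow = 18.
After raising cap(N→dst), augmenting paths through that edge carry 1 more unit.
New max flow = 19. Increase = 1.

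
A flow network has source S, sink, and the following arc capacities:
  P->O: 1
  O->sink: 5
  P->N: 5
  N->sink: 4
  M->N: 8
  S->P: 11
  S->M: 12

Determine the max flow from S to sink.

Augment S->P->O->sink: bottleneck 1. Total 1.
Augment S->P->N->sink: bottleneck 4. Total 5.
No augmenting path remains in the residual graph.

5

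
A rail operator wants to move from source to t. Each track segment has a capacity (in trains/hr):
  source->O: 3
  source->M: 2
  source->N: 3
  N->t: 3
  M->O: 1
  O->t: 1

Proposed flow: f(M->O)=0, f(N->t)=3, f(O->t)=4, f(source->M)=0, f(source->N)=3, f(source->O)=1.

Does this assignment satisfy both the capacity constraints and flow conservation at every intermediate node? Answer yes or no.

Capacity violated on O->t: flow 4 > capacity 1.

No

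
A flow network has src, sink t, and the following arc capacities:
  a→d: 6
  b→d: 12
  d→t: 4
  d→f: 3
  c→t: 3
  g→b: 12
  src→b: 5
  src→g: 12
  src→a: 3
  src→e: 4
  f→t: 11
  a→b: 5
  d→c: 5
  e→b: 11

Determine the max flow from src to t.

Augment src→a→d→t: bottleneck 3. Total 3.
Augment src→b→d→t: bottleneck 1. Total 4.
Augment src→b→d→f→t: bottleneck 3. Total 7.
Augment src→b→d→c→t: bottleneck 1. Total 8.
Augment src→e→b→d→c→t: bottleneck 2. Total 10.
No augmenting path remains in the residual graph.

10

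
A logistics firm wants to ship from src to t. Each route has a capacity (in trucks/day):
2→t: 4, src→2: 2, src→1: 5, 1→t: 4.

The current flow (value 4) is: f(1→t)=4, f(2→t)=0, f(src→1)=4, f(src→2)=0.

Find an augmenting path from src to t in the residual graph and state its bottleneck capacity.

Residual along src→2→t: src→2: 2, 2→t: 4.
Bottleneck = min = 2.

src→2→t, bottleneck 2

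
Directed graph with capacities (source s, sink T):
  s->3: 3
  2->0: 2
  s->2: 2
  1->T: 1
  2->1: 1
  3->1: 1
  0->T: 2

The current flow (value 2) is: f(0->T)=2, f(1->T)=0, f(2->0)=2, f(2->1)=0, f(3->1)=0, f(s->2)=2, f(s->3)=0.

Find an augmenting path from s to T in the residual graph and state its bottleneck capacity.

Residual along s->3->1->T: s->3: 3, 3->1: 1, 1->T: 1.
Bottleneck = min = 1.

s->3->1->T, bottleneck 1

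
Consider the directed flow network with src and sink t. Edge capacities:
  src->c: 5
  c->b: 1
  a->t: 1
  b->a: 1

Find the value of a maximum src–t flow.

Augment src->c->b->a->t: bottleneck 1. Total 1.
No augmenting path remains in the residual graph.

1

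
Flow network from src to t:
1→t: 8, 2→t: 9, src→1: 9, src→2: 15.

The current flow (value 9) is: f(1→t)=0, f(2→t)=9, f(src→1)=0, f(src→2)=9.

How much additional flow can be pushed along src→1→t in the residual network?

Residual capacities along the path: src→1: 9, 1→t: 8.
Minimum is 8.

8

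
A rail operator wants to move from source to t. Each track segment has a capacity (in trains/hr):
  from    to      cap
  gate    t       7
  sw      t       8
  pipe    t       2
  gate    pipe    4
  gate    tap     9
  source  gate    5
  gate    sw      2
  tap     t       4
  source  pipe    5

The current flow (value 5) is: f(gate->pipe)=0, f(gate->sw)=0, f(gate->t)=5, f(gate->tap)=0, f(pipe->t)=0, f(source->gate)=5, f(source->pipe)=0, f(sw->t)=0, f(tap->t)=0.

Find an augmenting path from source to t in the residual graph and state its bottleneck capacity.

Residual along source->pipe->t: source->pipe: 5, pipe->t: 2.
Bottleneck = min = 2.

source->pipe->t, bottleneck 2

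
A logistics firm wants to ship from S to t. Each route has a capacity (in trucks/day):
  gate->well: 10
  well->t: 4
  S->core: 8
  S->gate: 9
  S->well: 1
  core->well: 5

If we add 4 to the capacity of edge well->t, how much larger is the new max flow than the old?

Original max flow = 4.
After raising cap(well->t), augmenting paths through that edge carry 4 more units.
New max flow = 8. Increase = 4.

4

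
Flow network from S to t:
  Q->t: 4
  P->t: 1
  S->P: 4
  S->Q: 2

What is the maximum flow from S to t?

Augment S->Q->t: bottleneck 2. Total 2.
Augment S->P->t: bottleneck 1. Total 3.
No augmenting path remains in the residual graph.

3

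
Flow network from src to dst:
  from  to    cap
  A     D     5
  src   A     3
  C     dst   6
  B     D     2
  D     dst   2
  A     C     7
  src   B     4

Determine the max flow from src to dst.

Augment src→A→C→dst: bottleneck 3. Total 3.
Augment src→B→D→dst: bottleneck 2. Total 5.
No augmenting path remains in the residual graph.

5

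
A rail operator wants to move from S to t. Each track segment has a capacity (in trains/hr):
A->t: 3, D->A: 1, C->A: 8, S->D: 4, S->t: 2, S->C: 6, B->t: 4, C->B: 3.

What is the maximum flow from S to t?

Augment S->t: bottleneck 2. Total 2.
Augment S->D->A->t: bottleneck 1. Total 3.
Augment S->C->A->t: bottleneck 2. Total 5.
Augment S->C->B->t: bottleneck 3. Total 8.
No augmenting path remains in the residual graph.

8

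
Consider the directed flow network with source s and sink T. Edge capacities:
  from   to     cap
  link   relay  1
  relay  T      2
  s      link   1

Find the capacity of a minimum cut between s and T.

Max flow = 1 (via 1 augmenting path).
In the residual at optimum, the set reachable from s is {s}.
Cut edges: s->link (cap 1). Sum = 1.

1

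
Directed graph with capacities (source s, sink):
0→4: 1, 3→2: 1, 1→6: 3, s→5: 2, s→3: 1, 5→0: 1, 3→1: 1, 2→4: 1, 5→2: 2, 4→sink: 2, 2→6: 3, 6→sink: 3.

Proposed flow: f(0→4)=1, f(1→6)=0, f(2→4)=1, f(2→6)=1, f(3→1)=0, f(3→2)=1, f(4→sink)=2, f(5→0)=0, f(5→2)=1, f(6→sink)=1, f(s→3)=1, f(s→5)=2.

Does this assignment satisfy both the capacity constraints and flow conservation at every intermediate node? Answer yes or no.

No

Conservation fails at 5: inflow 2 ≠ outflow 1.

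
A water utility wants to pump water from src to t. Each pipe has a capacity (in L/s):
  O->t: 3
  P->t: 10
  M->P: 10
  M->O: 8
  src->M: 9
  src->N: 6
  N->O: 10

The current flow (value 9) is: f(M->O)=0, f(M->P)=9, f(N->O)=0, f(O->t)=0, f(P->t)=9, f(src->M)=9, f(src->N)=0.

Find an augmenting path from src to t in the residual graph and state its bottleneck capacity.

Residual along src->N->O->t: src->N: 6, N->O: 10, O->t: 3.
Bottleneck = min = 3.

src->N->O->t, bottleneck 3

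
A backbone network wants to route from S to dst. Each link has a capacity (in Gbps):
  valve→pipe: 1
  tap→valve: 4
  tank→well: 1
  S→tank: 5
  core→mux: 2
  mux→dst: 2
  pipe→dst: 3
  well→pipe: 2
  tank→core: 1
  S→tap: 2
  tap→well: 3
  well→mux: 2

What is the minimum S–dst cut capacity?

Max flow = 4 (via 4 augmenting paths).
In the residual at optimum, the set reachable from S is {S, tank}.
Cut edges: S→tap (cap 2), tank→well (cap 1), tank→core (cap 1). Sum = 4.

4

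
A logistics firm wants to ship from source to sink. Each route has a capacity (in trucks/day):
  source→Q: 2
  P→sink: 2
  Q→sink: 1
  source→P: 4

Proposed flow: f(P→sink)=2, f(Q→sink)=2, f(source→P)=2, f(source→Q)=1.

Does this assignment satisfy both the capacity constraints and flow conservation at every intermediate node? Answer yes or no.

Capacity violated on Q→sink: flow 2 > capacity 1.

No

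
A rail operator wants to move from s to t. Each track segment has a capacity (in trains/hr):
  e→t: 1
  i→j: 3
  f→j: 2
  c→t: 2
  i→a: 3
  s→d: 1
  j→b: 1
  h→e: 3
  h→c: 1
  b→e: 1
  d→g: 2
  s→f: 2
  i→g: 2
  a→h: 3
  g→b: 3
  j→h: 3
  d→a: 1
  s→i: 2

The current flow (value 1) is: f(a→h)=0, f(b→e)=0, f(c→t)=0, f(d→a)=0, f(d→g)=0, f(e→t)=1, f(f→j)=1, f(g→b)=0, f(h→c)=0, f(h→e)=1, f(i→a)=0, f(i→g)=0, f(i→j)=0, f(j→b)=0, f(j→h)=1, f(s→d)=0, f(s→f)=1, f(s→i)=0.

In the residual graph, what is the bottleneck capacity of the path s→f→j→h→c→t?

Residual capacities along the path: s→f: 1, f→j: 1, j→h: 2, h→c: 1, c→t: 2.
Minimum is 1.

1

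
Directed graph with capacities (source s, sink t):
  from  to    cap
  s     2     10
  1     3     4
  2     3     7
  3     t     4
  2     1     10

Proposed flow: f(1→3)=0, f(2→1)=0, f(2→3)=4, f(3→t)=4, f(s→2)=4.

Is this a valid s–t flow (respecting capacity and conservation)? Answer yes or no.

Every edge has 0 ≤ f(e) ≤ cap(e).
At each intermediate node, inflow equals outflow.

Yes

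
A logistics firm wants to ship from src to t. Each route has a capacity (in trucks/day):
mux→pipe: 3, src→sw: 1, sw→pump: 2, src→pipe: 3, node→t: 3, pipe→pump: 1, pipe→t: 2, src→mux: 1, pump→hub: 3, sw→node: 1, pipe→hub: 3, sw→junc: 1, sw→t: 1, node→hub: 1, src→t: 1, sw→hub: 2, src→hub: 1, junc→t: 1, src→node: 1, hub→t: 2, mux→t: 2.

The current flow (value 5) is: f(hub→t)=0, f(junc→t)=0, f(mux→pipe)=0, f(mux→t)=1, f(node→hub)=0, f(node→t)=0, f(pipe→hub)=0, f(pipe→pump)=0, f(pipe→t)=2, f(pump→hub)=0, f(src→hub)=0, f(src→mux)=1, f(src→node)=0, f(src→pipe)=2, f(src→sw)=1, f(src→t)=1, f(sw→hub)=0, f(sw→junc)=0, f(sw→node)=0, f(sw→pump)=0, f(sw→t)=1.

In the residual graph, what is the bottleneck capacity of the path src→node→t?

1

Residual capacities along the path: src→node: 1, node→t: 3.
Minimum is 1.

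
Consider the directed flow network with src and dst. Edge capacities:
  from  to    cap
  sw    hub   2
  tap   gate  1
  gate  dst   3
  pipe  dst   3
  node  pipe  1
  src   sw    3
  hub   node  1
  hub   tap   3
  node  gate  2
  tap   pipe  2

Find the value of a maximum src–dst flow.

Augment src->sw->hub->tap->pipe->dst: bottleneck 2. Total 2.
No augmenting path remains in the residual graph.

2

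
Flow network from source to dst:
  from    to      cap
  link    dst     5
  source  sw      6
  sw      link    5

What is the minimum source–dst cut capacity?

5

Max flow = 5 (via 1 augmenting path).
In the residual at optimum, the set reachable from source is {source, sw}.
Cut edges: sw→link (cap 5). Sum = 5.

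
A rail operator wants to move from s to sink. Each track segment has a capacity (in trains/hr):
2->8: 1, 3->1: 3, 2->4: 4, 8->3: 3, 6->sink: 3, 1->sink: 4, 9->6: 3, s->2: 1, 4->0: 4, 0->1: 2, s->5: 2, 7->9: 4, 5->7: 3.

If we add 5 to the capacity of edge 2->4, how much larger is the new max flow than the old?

Original max flow = 3.
Edge 2->4 does not cross the min cut (source side {s}), so extra capacity there cannot help.
New max flow = 3. Increase = 0.

0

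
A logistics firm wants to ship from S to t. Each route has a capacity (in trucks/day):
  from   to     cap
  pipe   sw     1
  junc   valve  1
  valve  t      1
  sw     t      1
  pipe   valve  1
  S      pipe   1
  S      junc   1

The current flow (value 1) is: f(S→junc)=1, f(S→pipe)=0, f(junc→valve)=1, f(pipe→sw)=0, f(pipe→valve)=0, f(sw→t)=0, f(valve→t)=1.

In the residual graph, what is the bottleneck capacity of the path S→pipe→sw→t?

1

Residual capacities along the path: S→pipe: 1, pipe→sw: 1, sw→t: 1.
Minimum is 1.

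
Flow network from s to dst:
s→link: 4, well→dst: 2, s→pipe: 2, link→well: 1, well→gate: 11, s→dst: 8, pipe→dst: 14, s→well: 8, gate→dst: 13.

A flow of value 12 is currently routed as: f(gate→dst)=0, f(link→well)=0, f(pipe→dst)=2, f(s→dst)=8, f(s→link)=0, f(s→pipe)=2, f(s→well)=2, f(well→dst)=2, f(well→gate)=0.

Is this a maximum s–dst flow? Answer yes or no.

Residual path s→well→gate→dst has bottleneck 6 > 0.
Pushing 6 along it raises the flow to 18, so the given flow is not maximum.

No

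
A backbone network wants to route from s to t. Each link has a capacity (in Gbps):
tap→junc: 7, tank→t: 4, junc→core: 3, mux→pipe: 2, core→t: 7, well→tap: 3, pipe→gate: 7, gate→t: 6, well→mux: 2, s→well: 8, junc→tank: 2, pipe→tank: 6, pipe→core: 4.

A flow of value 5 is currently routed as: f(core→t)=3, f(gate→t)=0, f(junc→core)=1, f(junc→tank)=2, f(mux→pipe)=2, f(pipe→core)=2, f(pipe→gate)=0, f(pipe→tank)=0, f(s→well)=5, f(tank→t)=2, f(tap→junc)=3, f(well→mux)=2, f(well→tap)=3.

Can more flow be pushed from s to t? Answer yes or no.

No

Residual reachable from s: {s, well}; t is not reachable.
Saturated cut: well→mux, well→tap with total capacity 5 = current flow value. Flow is maximum.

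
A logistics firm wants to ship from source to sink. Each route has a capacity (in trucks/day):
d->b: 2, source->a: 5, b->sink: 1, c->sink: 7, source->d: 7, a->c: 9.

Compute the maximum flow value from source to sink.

6

Augment source->d->b->sink: bottleneck 1. Total 1.
Augment source->a->c->sink: bottleneck 5. Total 6.
No augmenting path remains in the residual graph.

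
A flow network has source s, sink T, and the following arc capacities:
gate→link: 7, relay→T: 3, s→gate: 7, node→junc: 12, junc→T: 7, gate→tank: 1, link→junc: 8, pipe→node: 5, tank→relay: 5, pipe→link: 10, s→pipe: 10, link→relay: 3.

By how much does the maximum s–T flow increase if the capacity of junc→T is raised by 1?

1

Original max flow = 10.
After raising cap(junc→T), augmenting paths through that edge carry 1 more unit.
New max flow = 11. Increase = 1.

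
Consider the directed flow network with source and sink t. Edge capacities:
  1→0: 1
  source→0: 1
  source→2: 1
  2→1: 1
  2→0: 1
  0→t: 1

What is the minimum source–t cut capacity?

Max flow = 1 (via 1 augmenting path).
In the residual at optimum, the set reachable from source is {0, 1, 2, source}.
Cut edges: 0→t (cap 1). Sum = 1.

1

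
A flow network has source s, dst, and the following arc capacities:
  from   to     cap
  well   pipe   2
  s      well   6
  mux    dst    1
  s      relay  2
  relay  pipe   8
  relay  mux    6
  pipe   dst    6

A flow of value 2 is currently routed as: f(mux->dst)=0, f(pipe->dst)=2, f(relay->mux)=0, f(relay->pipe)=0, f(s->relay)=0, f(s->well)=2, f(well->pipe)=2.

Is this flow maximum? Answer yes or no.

No

Residual path s->relay->pipe->dst has bottleneck 2 > 0.
Pushing 2 along it raises the flow to 4, so the given flow is not maximum.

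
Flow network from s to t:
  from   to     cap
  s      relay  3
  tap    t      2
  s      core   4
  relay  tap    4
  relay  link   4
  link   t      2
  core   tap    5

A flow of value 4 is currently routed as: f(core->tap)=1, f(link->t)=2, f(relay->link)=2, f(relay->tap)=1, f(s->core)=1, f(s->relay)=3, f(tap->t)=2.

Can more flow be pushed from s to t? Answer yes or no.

Residual reachable from s: {core, link, relay, s, tap}; t is not reachable.
Saturated cut: link->t, tap->t with total capacity 4 = current flow value. Flow is maximum.

No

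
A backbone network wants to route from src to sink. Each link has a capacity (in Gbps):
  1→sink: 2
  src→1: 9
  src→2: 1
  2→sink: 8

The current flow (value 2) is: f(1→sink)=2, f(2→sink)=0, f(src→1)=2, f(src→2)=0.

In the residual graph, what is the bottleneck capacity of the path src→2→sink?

1

Residual capacities along the path: src→2: 1, 2→sink: 8.
Minimum is 1.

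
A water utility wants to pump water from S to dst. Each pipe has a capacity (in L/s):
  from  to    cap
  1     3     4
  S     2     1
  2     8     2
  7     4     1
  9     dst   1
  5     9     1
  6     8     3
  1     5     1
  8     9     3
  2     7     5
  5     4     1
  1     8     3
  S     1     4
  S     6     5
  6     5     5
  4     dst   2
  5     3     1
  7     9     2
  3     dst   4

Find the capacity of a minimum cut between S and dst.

7

Max flow = 7 (via 4 augmenting paths).
In the residual at optimum, the set reachable from S is {1, 3, 5, 6, 8, 9, S}.
Cut edges: S->2 (cap 1), 5->4 (cap 1), 3->dst (cap 4), 9->dst (cap 1). Sum = 7.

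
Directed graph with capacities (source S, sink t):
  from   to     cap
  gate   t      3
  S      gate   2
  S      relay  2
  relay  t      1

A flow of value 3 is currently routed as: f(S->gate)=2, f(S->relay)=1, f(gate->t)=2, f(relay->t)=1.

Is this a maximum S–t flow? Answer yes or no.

Yes

Residual reachable from S: {S, relay}; t is not reachable.
Saturated cut: S->gate, relay->t with total capacity 3 = current flow value. Flow is maximum.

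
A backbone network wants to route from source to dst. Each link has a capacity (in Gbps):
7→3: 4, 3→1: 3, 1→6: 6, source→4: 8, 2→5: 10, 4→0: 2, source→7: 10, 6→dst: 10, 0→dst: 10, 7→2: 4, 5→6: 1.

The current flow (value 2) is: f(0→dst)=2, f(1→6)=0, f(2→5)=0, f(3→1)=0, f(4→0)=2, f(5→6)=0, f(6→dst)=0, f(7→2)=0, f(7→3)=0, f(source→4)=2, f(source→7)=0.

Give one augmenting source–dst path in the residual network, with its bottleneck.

source→7→2→5→6→dst, bottleneck 1

Residual along source→7→2→5→6→dst: source→7: 10, 7→2: 4, 2→5: 10, 5→6: 1, 6→dst: 10.
Bottleneck = min = 1.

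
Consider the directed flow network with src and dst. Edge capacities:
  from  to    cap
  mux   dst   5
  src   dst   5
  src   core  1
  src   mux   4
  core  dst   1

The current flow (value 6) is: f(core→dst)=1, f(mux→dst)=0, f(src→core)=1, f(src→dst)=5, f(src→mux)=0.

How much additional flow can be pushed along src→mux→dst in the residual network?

Residual capacities along the path: src→mux: 4, mux→dst: 5.
Minimum is 4.

4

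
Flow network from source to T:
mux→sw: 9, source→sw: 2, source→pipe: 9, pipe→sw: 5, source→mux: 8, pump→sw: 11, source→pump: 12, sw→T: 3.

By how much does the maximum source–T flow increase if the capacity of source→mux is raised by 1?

Original max flow = 3.
Edge source→mux does not cross the min cut (source side {mux, pipe, pump, source, sw}), so extra capacity there cannot help.
New max flow = 3. Increase = 0.

0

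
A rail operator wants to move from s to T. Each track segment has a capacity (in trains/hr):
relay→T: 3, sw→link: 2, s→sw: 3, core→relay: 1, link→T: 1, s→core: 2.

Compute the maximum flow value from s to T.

2

Augment s→core→relay→T: bottleneck 1. Total 1.
Augment s→sw→link→T: bottleneck 1. Total 2.
No augmenting path remains in the residual graph.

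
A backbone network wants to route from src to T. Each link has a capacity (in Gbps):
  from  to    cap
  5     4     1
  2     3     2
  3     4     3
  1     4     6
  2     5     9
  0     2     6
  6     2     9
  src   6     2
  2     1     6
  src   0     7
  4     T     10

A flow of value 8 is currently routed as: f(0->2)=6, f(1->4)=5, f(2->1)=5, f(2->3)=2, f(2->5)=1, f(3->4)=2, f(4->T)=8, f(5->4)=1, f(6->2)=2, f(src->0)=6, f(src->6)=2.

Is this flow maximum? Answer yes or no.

Yes

Residual reachable from src: {0, src}; T is not reachable.
Saturated cut: src->6, 0->2 with total capacity 8 = current flow value. Flow is maximum.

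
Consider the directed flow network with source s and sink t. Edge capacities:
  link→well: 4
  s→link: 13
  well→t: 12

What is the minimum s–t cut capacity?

4

Max flow = 4 (via 1 augmenting path).
In the residual at optimum, the set reachable from s is {link, s}.
Cut edges: link→well (cap 4). Sum = 4.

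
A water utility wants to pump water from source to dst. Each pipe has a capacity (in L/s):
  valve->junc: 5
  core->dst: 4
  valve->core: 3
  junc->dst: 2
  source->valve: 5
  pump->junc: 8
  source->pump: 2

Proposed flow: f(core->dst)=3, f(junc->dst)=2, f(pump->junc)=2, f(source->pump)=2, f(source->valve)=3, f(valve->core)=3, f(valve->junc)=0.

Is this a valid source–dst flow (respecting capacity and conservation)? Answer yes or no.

Every edge has 0 ≤ f(e) ≤ cap(e).
At each intermediate node, inflow equals outflow.

Yes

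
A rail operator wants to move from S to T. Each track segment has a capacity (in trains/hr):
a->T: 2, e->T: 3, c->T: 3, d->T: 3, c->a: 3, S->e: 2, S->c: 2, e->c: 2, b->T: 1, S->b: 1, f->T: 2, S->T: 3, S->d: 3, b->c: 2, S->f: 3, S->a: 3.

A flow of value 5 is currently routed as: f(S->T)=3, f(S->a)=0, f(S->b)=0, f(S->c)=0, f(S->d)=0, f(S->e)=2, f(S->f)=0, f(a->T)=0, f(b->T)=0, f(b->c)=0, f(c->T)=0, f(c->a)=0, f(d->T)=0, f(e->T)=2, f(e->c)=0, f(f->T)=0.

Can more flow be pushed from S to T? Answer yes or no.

Residual path S->d->T has bottleneck 3 > 0.
Pushing 3 along it raises the flow to 8, so the given flow is not maximum.

Yes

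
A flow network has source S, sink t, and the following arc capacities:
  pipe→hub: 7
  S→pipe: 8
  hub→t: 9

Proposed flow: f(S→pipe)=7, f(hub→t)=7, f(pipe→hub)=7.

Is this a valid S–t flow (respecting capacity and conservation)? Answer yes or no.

Every edge has 0 ≤ f(e) ≤ cap(e).
At each intermediate node, inflow equals outflow.

Yes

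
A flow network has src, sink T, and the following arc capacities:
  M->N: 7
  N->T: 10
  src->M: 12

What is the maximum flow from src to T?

Augment src->M->N->T: bottleneck 7. Total 7.
No augmenting path remains in the residual graph.

7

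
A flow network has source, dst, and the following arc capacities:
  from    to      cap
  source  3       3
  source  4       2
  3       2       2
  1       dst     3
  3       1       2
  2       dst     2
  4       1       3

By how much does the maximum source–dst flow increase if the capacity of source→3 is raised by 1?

Original max flow = 5.
Even with extra capacity on source→3, another cut of capacity 5 remains binding.
New max flow = 5. Increase = 0.

0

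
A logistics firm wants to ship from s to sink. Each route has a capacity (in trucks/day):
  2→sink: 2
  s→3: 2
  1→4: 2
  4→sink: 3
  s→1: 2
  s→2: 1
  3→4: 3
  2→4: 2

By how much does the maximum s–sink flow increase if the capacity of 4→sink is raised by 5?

Original max flow = 4.
After raising cap(4→sink), augmenting paths through that edge carry 1 more unit.
New max flow = 5. Increase = 1.

1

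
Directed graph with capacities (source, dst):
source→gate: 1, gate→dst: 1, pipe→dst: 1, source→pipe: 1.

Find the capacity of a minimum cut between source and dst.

Max flow = 2 (via 2 augmenting paths).
In the residual at optimum, the set reachable from source is {source}.
Cut edges: source→gate (cap 1), source→pipe (cap 1). Sum = 2.

2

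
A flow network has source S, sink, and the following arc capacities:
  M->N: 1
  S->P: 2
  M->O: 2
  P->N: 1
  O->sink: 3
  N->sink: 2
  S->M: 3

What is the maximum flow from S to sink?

4

Augment S->P->N->sink: bottleneck 1. Total 1.
Augment S->M->N->sink: bottleneck 1. Total 2.
Augment S->M->O->sink: bottleneck 2. Total 4.
No augmenting path remains in the residual graph.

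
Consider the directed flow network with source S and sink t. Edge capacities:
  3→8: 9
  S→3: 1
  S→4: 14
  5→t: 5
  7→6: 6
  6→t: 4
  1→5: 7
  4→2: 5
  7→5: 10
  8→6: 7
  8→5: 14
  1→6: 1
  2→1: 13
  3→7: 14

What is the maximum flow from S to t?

Augment S→3→7→6→t: bottleneck 1. Total 1.
Augment S→4→2→1→6→t: bottleneck 1. Total 2.
Augment S→4→2→1→5→t: bottleneck 4. Total 6.
No augmenting path remains in the residual graph.

6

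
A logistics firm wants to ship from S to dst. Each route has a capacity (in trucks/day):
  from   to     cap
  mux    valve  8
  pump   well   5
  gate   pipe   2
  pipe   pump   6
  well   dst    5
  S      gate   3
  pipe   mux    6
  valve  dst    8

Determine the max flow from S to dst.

2

Augment S->gate->pipe->mux->valve->dst: bottleneck 2. Total 2.
No augmenting path remains in the residual graph.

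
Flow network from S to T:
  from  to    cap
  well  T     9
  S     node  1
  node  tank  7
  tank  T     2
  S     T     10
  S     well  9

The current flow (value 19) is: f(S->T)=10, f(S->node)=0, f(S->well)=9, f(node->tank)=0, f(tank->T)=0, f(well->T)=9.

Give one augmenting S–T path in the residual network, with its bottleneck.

S->node->tank->T, bottleneck 1

Residual along S->node->tank->T: S->node: 1, node->tank: 7, tank->T: 2.
Bottleneck = min = 1.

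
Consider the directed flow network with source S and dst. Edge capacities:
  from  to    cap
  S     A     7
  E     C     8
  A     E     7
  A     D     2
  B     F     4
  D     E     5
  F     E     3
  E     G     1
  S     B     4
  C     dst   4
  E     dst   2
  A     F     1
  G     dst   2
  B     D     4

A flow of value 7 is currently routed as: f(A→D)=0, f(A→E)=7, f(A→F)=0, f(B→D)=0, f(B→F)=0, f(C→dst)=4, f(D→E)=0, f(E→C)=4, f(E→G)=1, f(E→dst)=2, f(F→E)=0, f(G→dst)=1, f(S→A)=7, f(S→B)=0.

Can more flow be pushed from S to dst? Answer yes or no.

No

Residual reachable from S: {A, B, C, D, E, F, S}; dst is not reachable.
Saturated cut: E→G, E→dst, C→dst with total capacity 7 = current flow value. Flow is maximum.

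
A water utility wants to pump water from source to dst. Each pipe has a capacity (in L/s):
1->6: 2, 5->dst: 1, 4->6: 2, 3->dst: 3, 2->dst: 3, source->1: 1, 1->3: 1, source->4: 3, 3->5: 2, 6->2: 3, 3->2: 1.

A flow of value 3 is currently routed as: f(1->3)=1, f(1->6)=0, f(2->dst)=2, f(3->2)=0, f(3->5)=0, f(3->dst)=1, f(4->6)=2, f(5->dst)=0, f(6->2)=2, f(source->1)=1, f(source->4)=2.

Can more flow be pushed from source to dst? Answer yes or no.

No

Residual reachable from source: {4, source}; dst is not reachable.
Saturated cut: source->1, 4->6 with total capacity 3 = current flow value. Flow is maximum.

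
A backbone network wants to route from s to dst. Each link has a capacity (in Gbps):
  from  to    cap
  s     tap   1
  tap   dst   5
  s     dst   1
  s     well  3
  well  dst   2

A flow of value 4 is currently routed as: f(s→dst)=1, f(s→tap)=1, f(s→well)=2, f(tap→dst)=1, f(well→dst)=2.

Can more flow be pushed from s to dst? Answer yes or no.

Residual reachable from s: {s, well}; dst is not reachable.
Saturated cut: s→tap, s→dst, well→dst with total capacity 4 = current flow value. Flow is maximum.

No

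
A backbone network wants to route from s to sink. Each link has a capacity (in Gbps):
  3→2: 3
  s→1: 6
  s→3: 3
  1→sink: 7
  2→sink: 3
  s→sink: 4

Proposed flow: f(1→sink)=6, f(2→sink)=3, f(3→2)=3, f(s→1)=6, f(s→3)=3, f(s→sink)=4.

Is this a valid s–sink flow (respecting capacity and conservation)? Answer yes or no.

Yes

Every edge has 0 ≤ f(e) ≤ cap(e).
At each intermediate node, inflow equals outflow.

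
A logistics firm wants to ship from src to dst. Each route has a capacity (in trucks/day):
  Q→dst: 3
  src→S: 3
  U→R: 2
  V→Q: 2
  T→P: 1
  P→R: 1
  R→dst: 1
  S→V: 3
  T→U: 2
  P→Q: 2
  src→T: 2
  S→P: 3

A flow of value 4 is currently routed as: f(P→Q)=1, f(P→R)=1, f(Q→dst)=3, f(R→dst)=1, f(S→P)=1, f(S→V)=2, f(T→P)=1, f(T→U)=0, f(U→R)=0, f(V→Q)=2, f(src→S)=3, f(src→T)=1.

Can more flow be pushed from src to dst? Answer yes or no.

Residual reachable from src: {P, Q, R, S, T, U, V, src}; dst is not reachable.
Saturated cut: Q→dst, R→dst with total capacity 4 = current flow value. Flow is maximum.

No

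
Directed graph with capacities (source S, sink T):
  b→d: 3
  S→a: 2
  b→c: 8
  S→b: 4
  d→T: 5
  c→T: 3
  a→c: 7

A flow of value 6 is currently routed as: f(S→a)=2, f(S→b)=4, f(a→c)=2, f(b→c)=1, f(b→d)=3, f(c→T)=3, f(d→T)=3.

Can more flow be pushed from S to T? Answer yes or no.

No

Residual reachable from S: {S}; T is not reachable.
Saturated cut: S→b, S→a with total capacity 6 = current flow value. Flow is maximum.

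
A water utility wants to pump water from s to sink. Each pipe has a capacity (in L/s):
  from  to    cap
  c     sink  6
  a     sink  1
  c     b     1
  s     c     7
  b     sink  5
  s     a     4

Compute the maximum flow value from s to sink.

8

Augment s→c→sink: bottleneck 6. Total 6.
Augment s→a→sink: bottleneck 1. Total 7.
Augment s→c→b→sink: bottleneck 1. Total 8.
No augmenting path remains in the residual graph.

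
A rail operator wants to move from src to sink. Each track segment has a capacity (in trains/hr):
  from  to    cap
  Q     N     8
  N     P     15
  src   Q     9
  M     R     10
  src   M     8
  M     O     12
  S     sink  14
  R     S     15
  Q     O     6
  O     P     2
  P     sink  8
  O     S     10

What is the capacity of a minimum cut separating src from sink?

Max flow = 17 (via 3 augmenting paths).
In the residual at optimum, the set reachable from src is {src}.
Cut edges: src→Q (cap 9), src→M (cap 8). Sum = 17.

17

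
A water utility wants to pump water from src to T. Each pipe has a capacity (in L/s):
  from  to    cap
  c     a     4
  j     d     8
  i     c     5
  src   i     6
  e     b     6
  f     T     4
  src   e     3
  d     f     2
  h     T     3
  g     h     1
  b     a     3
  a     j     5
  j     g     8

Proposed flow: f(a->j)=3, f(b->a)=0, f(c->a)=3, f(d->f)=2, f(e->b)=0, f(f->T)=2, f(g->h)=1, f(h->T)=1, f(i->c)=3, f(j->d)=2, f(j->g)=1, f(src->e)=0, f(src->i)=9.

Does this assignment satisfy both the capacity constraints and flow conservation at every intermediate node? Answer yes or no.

Capacity violated on src->i: flow 9 > capacity 6.

No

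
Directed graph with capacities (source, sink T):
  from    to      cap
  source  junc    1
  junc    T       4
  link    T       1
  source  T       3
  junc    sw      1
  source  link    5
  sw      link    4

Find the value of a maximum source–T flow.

5

Augment source→T: bottleneck 3. Total 3.
Augment source→junc→T: bottleneck 1. Total 4.
Augment source→link→T: bottleneck 1. Total 5.
No augmenting path remains in the residual graph.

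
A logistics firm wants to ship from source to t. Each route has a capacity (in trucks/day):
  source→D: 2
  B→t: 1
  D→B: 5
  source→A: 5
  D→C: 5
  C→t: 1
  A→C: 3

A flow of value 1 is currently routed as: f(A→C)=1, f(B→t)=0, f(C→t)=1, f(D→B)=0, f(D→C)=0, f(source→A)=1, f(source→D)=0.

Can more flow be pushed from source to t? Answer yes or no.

Residual path source→D→B→t has bottleneck 1 > 0.
Pushing 1 along it raises the flow to 2, so the given flow is not maximum.

Yes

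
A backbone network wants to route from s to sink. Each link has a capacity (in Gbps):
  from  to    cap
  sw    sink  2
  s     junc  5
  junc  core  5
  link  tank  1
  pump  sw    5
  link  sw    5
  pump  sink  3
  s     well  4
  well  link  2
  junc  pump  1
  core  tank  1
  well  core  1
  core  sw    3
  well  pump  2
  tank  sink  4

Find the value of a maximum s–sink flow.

Augment s→junc→pump→sink: bottleneck 1. Total 1.
Augment s→well→pump→sink: bottleneck 2. Total 3.
Augment s→junc→core→tank→sink: bottleneck 1. Total 4.
Augment s→junc→core→sw→sink: bottleneck 2. Total 6.
Augment s→well→link→tank→sink: bottleneck 1. Total 7.
No augmenting path remains in the residual graph.

7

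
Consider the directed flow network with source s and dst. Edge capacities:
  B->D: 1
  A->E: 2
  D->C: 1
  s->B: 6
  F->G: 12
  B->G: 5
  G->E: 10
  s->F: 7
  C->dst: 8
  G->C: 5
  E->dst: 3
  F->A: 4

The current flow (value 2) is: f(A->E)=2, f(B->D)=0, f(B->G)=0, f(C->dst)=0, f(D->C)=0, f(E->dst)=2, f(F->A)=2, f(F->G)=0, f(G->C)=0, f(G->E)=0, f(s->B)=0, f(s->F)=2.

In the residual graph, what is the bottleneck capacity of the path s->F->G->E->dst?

Residual capacities along the path: s->F: 5, F->G: 12, G->E: 10, E->dst: 1.
Minimum is 1.

1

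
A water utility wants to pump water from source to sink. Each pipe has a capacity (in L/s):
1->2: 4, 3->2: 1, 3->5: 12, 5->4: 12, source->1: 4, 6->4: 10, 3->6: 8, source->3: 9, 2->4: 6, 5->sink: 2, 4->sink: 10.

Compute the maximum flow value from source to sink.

12

Augment source->3->5->sink: bottleneck 2. Total 2.
Augment source->1->2->4->sink: bottleneck 4. Total 6.
Augment source->3->6->4->sink: bottleneck 6. Total 12.
No augmenting path remains in the residual graph.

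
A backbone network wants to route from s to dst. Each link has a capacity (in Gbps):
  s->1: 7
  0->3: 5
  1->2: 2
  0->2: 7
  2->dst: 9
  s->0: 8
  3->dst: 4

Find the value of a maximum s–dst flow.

10

Augment s->1->2->dst: bottleneck 2. Total 2.
Augment s->0->2->dst: bottleneck 7. Total 9.
Augment s->0->3->dst: bottleneck 1. Total 10.
No augmenting path remains in the residual graph.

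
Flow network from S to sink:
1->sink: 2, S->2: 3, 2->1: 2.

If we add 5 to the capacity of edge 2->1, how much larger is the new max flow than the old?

0

Original max flow = 2.
Even with extra capacity on 2->1, another cut of capacity 2 remains binding.
New max flow = 2. Increase = 0.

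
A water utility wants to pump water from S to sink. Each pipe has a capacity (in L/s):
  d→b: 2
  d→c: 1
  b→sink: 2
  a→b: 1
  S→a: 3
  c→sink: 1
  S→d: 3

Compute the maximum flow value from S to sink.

Augment S→d→c→sink: bottleneck 1. Total 1.
Augment S→d→b→sink: bottleneck 2. Total 3.
No augmenting path remains in the residual graph.

3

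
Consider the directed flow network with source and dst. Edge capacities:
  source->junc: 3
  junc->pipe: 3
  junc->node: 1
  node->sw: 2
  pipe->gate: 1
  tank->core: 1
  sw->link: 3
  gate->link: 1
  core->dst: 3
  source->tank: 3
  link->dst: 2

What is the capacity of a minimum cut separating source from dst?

3

Max flow = 3 (via 3 augmenting paths).
In the residual at optimum, the set reachable from source is {junc, pipe, source, tank}.
Cut edges: pipe->gate (cap 1), junc->node (cap 1), tank->core (cap 1). Sum = 3.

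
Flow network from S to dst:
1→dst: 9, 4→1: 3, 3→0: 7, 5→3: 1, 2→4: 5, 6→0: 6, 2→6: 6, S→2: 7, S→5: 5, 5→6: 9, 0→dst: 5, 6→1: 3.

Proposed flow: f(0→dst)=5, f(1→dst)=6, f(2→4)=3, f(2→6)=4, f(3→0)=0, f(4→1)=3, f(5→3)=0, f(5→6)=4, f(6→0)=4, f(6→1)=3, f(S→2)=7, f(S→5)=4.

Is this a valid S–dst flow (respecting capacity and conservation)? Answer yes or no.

No

Conservation fails at 6: inflow 8 ≠ outflow 7.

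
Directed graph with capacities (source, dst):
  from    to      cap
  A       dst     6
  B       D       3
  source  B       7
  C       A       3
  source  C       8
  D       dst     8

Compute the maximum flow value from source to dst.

6

Augment source→C→A→dst: bottleneck 3. Total 3.
Augment source→B→D→dst: bottleneck 3. Total 6.
No augmenting path remains in the residual graph.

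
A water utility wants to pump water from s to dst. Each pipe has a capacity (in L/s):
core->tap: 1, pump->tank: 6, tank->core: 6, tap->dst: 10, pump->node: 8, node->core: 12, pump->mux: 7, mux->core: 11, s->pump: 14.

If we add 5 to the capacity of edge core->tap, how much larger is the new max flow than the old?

Original max flow = 1.
After raising cap(core->tap), augmenting paths through that edge carry 5 more units.
New max flow = 6. Increase = 5.

5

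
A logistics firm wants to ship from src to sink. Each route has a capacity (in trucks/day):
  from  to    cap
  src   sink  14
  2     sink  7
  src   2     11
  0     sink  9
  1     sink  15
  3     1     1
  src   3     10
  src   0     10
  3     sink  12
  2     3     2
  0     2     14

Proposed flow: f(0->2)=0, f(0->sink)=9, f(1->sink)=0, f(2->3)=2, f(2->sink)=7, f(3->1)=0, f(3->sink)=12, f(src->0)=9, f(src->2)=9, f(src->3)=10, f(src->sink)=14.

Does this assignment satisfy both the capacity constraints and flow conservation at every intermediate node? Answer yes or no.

Every edge has 0 ≤ f(e) ≤ cap(e).
At each intermediate node, inflow equals outflow.

Yes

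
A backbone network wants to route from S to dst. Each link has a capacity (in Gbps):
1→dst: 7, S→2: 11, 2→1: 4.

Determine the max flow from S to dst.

4

Augment S→2→1→dst: bottleneck 4. Total 4.
No augmenting path remains in the residual graph.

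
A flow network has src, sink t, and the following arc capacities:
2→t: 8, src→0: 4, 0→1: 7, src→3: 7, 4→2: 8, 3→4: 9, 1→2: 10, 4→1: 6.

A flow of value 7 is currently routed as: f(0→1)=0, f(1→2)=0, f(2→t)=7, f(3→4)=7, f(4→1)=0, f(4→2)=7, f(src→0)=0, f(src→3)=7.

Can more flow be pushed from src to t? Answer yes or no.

Yes

Residual path src→0→1→2→t has bottleneck 1 > 0.
Pushing 1 along it raises the flow to 8, so the given flow is not maximum.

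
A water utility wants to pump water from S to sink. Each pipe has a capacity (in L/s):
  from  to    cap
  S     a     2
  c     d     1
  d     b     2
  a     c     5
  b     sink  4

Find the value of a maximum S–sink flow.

1

Augment S->a->c->d->b->sink: bottleneck 1. Total 1.
No augmenting path remains in the residual graph.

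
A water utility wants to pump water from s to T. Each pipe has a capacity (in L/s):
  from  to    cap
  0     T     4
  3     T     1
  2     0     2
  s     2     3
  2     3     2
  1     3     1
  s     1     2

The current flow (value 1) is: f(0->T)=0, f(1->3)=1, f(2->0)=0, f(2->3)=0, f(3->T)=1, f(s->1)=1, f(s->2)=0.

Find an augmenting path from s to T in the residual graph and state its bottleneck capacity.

s->2->0->T, bottleneck 2

Residual along s->2->0->T: s->2: 3, 2->0: 2, 0->T: 4.
Bottleneck = min = 2.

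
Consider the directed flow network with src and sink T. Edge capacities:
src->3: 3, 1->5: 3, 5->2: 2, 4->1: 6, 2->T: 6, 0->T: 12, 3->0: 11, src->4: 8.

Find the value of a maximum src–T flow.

5

Augment src->3->0->T: bottleneck 3. Total 3.
Augment src->4->1->5->2->T: bottleneck 2. Total 5.
No augmenting path remains in the residual graph.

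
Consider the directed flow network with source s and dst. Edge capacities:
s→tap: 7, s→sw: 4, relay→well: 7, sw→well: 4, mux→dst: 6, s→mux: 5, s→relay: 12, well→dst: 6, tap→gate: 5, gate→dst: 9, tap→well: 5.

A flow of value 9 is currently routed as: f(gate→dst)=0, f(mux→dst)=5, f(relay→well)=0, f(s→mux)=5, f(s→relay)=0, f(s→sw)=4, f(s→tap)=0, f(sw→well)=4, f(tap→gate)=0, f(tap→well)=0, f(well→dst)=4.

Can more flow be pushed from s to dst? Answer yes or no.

Yes

Residual path s→tap→well→dst has bottleneck 2 > 0.
Pushing 2 along it raises the flow to 11, so the given flow is not maximum.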